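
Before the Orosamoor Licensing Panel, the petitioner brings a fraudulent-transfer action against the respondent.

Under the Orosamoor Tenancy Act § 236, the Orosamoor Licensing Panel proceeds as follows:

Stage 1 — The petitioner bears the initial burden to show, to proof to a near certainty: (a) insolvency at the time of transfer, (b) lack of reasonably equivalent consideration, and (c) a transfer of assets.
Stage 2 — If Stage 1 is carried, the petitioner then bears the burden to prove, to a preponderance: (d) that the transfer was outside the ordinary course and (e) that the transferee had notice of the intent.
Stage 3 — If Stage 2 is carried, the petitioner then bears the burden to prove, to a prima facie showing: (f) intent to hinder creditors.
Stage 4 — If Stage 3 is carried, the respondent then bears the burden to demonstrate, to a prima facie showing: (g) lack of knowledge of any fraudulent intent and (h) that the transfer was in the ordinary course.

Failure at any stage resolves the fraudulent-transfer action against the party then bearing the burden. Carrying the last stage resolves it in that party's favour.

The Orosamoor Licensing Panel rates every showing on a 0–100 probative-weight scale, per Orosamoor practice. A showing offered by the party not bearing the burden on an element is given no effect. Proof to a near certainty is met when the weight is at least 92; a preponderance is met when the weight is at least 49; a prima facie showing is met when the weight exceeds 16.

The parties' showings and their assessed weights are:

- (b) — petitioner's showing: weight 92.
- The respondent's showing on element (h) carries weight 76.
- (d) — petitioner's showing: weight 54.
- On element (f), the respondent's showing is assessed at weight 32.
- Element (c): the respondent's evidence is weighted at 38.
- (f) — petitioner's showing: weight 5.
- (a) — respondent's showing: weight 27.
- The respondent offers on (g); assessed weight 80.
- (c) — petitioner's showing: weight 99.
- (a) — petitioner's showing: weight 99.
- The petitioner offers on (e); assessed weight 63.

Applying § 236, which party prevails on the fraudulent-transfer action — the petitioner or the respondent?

respondent

At Stage 1 the petitioner must meet proof to a near certainty (weight is at least 92): on (a) the weight is 99 (the respondent's 27 is given no effect), which does reach 92, so (a) meets the standard; on (b) the weight is 92, ≥ 92, so (b) meets the standard; on (c) the weight is 99 (the respondent's 38 is given no effect), ≥ 92, so (c) meets the standard.
  Stage 1 carried; the burden remains with the petitioner.
At Stage 2 the petitioner must meet a preponderance (weight is at least 49): on (d) the weight is 54, which does reach 49, so (d) meets the standard; on (e) the weight is 63, ≥ 49, so (e) meets the standard.
  Stage 2 carried; the burden remains with the petitioner.
At Stage 3 the petitioner must meet a prima facie showing (weight exceeds 16): on (f) the weight is 5 (the respondent's 32 is given no effect), which does not exceed 16, so (f) does not meet the standard.
  Stage 3 not carried; the petitioner fails its burden.
The analysis ends at Stage 3; the respondent prevails.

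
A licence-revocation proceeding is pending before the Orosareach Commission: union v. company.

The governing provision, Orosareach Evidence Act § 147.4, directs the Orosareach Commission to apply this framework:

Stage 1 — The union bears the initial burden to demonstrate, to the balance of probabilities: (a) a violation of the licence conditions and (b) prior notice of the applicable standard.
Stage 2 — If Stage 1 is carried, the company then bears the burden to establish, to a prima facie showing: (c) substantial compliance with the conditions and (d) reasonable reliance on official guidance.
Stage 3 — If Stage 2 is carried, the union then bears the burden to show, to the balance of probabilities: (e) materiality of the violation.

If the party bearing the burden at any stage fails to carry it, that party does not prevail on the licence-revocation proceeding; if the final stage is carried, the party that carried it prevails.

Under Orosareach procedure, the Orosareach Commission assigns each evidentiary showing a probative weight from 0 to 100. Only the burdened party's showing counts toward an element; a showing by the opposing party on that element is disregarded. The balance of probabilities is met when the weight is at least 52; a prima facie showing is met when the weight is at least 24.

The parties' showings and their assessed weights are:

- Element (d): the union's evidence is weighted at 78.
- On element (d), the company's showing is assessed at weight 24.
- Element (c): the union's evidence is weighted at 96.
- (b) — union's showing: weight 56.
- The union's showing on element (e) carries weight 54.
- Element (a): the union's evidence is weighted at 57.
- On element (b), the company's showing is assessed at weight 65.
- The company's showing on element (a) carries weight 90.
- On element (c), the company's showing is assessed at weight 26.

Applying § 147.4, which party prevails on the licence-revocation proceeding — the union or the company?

At Stage 1 the union must meet the balance of probabilities (weight is at least 52): on (a) the weight is 57 (the company's 90 is given no effect), which does reach 52, so (a) meets the standard; on (b) the weight is 56 (the company's 65 is given no effect), ≥ 52, so (b) meets the standard.
  All elements met. The burden passes to the company.
At Stage 2 the company must meet a prima facie showing (weight is at least 24): on (c) the weight is 26 (the union's 96 is given no effect), which does reach 24, so (c) meets the standard; on (d) the weight is 24 (the union's 78 is given no effect), which does reach 24, so (d) meets the standard.
  Stage 2 is satisfied; the onus moves to the union.
At Stage 3 the union must meet the balance of probabilities (weight is at least 52): on (e) the weight is 54, ≥ 52, so (e) meets the standard.
  Stage 3 carried; the final stage is satisfied.
Every stage carried; the union prevails.

union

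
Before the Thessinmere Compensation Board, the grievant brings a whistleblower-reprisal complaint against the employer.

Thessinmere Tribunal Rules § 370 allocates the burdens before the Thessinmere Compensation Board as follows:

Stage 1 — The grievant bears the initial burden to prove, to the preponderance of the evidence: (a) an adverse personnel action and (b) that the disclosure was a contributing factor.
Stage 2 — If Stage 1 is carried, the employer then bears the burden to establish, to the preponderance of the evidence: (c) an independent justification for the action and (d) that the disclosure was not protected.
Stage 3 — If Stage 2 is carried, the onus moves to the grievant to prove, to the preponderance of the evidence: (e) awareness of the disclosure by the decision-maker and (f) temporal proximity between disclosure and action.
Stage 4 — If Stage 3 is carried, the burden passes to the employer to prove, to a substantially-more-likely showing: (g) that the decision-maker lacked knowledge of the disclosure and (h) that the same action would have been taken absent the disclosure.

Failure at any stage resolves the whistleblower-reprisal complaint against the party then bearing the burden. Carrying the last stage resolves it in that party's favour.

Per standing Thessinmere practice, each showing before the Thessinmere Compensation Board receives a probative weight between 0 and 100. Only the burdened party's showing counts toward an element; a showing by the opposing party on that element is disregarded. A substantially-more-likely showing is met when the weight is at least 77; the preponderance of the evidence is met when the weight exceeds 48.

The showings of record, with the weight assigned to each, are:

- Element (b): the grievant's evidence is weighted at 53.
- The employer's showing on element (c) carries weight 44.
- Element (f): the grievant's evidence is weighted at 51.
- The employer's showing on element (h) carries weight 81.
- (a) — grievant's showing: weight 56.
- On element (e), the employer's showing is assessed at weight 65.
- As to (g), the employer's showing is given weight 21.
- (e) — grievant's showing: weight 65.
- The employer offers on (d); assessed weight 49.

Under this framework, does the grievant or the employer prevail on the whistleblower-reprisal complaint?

grievant

At Stage 1 the grievant must meet the preponderance of the evidence (weight exceeds 48): on (a) the weight is 56, which does exceed 48, so (a) meets the standard; on (b) the weight is 53, > 48, so (b) meets the standard.
  Stage 1 carried; the burden shifts to the employer.
At Stage 2 the employer must meet the preponderance of the evidence (weight exceeds 48): on (c) the weight is 44, ≤ 48, so (c) does not meet the standard; on (d) the weight is 49, which does exceed 48, so (d) meets the standard.
  Not every element is met, so the employer fails to carry Stage 2.
The grievant prevails.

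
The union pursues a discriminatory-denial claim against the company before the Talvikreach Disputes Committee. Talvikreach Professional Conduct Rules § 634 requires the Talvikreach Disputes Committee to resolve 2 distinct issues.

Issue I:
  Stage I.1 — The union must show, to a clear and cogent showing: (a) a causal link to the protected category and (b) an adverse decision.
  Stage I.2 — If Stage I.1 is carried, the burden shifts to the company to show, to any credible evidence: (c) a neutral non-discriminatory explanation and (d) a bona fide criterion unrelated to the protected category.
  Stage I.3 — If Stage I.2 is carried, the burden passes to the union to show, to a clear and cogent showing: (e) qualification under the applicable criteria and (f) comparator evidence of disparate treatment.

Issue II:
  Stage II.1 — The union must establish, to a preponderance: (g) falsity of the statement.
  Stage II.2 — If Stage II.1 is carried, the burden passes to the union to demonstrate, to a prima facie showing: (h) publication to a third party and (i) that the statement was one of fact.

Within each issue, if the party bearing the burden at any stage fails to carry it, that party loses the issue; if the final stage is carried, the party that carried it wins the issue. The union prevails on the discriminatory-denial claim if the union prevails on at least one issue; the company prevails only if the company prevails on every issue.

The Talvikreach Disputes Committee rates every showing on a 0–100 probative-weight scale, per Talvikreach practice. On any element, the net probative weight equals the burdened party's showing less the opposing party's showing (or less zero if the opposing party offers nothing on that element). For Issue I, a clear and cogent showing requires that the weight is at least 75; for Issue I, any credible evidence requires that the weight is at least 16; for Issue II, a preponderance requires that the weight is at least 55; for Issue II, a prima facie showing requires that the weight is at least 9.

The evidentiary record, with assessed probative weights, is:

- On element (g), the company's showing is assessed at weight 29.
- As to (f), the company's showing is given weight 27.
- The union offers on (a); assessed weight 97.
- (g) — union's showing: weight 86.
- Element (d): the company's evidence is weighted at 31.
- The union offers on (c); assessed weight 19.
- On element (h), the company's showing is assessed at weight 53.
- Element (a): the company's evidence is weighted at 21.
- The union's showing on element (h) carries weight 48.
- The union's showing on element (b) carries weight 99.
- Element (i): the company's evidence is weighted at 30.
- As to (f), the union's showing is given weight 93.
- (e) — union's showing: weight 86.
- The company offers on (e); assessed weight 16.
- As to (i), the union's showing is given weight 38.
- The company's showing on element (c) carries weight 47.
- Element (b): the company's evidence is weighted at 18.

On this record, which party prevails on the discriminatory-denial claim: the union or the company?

— Issue I —
Stage I.1 (union, a clear and cogent showing, weight is at least 75): (a) net 97−21=76 ≥ 75 — meets; (b) net 99−18=81 ≥ 75 — meets.
  The union carries Stage I.1; the company now bears the burden.
Stage I.2 (company, any credible evidence, weight is at least 16): (c) net 47−19=28 ≥ 16 — meets; (d) 31 ≥ 16 — meets.
  The company carries Stage I.2; the union now bears the burden.
Stage I.3 (union, a clear and cogent showing, weight is at least 75): (e) net 86−16=70 < 75 — fails; (f) net 93−27=66 < 75 — fails.
  Stage I.3 not carried; the union fails its burden.
The analysis ends at Stage I.3; the company prevails on this issue.
— Issue II —
At Stage II.1 the union must meet a preponderance (weight is at least 55): on (g) the weight is 86 less the opposing 29 gives net 57, which does reach 55, so (g) meets the standard.
  All elements met. The union retains the burden for Stage II.2.
At Stage II.2 the union must meet a prima facie showing (weight is at least 9): on (h) the weight is 48 less the opposing 53 gives net -5, which does not reach 9, so (h) does not meet the standard; on (i) the weight is 38 less the opposing 30 gives net 8, which does not reach 9, so (i) does not meet the standard.
  Not every element is met, so the union fails to carry Stage II.2.
The company prevails on this issue.
Per-issue: Issue I → company; Issue II → company. The union must prevail on at least one issue; overall, the company prevails.

company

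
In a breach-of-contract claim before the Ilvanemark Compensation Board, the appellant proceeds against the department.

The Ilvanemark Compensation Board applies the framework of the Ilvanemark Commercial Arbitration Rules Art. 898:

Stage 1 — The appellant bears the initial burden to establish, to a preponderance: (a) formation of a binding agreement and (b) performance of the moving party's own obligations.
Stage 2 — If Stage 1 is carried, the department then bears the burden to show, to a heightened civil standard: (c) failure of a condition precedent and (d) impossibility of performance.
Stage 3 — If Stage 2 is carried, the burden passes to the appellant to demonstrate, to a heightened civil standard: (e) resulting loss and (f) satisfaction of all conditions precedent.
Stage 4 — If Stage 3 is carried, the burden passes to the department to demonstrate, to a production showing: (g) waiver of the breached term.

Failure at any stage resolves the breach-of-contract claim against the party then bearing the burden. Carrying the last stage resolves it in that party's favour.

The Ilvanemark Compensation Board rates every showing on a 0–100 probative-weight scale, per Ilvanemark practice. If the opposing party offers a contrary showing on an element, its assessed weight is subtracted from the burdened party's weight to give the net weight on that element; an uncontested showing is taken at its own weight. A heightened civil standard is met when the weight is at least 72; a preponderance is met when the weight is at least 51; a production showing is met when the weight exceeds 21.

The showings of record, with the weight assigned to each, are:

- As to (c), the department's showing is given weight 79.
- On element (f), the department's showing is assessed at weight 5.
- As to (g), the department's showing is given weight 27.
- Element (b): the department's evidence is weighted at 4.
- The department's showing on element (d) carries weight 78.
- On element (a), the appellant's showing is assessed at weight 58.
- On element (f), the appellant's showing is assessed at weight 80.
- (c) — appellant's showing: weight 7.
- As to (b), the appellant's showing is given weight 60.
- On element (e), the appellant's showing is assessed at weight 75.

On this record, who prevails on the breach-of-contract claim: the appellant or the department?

Stage 1 (appellant, a preponderance, weight is at least 51): (a) 58 ≥ 51 — meets; (b) net 60−4=56 ≥ 51 — meets.
  Stage 1 is satisfied; the onus moves to the department.
Stage 2 (department, a heightened civil standard, weight is at least 72): (c) net 79−7=72 ≥ 72 — meets; (d) 78 ≥ 72 — meets.
  All elements met. The burden passes to the appellant.
Stage 3 (appellant, a heightened civil standard, weight is at least 72): (e) 75 ≥ 72 — meets; (f) net 80−5=75 ≥ 72 — meets.
  Stage 3 is satisfied; the onus moves to the department.
Stage 4 (department, a production showing, weight exceeds 21): (g) 27 > 21 — meets.
  Stage 4 carried; the final stage is satisfied.
Every stage carried; the department prevails.

department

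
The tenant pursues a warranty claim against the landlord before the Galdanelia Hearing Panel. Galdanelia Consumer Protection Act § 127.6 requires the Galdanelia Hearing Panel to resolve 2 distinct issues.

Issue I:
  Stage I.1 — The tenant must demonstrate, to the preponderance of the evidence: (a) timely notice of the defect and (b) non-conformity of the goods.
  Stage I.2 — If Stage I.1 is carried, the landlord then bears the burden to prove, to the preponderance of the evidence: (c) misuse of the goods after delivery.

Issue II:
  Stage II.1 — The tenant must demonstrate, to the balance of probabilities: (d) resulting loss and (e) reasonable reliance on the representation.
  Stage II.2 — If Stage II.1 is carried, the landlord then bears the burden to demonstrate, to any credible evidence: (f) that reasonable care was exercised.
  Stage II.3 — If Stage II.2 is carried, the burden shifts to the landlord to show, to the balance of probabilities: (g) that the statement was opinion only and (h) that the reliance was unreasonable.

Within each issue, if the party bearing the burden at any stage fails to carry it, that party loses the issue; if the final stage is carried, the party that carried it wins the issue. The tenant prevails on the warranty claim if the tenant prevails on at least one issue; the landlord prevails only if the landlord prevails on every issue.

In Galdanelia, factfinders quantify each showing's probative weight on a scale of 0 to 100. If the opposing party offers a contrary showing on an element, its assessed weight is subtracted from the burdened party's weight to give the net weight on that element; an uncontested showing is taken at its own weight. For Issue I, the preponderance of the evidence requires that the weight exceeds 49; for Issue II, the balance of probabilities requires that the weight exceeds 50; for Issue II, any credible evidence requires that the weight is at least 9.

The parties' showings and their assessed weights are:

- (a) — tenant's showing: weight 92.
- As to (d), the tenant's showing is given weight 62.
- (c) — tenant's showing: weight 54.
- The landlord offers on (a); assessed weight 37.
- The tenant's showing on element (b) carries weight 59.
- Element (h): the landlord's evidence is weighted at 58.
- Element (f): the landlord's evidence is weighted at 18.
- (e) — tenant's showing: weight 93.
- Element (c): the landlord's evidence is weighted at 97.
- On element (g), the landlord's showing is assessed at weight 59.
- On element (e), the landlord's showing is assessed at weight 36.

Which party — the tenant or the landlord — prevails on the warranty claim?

tenant

— Issue I —
At Stage I.1 the tenant must meet the preponderance of the evidence (weight exceeds 49): on (a) the weight is 92 less the opposing 37 gives net 55, > 49, so (a) meets the standard; on (b) the weight is 59, which does exceed 49, so (b) meets the standard.
  Stage I.1 carried; the burden shifts to the landlord.
At Stage I.2 the landlord must meet the preponderance of the evidence (weight exceeds 49): on (c) the weight is 97 less the opposing 54 gives net 43, which does not exceed 49, so (c) does not meet the standard.
  Stage I.2 not carried; the landlord fails its burden.
The tenant prevails on this issue.
— Issue II —
Stage II.1 — burden on tenant; standard: the balance of probabilities (weight exceeds 50).
    (d): 62 > 50 [met]
    (e): 93 − 36 = 57 > 50 [met]
  Stage II.1 carried; the burden shifts to the landlord.
Stage II.2 — burden on landlord; standard: any credible evidence (weight is at least 9).
    (f): 18 ≥ 9 [met]
  Stage II.2 is satisfied; the landlord continues to bear the burden.
Stage II.3 — burden on landlord; standard: the balance of probabilities (weight exceeds 50).
    (g): 59 > 50 [met]
    (h): 58 > 50 [met]
  Stage II.3 carried; the final stage is satisfied.
All stages carried — the landlord prevails on this issue.
Per-issue: Issue I → tenant; Issue II → landlord. The tenant must prevail on at least one issue; overall, the tenant prevails.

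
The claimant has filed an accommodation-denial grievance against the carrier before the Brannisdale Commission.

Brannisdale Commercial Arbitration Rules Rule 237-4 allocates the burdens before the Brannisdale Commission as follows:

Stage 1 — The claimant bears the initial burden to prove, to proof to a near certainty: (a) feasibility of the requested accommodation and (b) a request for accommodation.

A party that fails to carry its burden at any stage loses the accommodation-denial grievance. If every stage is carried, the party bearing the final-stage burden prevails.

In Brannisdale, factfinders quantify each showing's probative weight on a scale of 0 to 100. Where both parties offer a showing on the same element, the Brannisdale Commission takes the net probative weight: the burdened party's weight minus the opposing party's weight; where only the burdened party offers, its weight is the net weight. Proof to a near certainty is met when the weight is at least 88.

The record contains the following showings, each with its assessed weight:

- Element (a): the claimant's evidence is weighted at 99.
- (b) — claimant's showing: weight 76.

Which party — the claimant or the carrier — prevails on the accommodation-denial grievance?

Stage 1 (claimant, proof to a near certainty, weight is at least 88): (a) 99 ≥ 88 — meets; (b) 76 < 88 — fails.
  Not every element is met, so the claimant fails to carry Stage 1.
So the carrier prevails.

carrier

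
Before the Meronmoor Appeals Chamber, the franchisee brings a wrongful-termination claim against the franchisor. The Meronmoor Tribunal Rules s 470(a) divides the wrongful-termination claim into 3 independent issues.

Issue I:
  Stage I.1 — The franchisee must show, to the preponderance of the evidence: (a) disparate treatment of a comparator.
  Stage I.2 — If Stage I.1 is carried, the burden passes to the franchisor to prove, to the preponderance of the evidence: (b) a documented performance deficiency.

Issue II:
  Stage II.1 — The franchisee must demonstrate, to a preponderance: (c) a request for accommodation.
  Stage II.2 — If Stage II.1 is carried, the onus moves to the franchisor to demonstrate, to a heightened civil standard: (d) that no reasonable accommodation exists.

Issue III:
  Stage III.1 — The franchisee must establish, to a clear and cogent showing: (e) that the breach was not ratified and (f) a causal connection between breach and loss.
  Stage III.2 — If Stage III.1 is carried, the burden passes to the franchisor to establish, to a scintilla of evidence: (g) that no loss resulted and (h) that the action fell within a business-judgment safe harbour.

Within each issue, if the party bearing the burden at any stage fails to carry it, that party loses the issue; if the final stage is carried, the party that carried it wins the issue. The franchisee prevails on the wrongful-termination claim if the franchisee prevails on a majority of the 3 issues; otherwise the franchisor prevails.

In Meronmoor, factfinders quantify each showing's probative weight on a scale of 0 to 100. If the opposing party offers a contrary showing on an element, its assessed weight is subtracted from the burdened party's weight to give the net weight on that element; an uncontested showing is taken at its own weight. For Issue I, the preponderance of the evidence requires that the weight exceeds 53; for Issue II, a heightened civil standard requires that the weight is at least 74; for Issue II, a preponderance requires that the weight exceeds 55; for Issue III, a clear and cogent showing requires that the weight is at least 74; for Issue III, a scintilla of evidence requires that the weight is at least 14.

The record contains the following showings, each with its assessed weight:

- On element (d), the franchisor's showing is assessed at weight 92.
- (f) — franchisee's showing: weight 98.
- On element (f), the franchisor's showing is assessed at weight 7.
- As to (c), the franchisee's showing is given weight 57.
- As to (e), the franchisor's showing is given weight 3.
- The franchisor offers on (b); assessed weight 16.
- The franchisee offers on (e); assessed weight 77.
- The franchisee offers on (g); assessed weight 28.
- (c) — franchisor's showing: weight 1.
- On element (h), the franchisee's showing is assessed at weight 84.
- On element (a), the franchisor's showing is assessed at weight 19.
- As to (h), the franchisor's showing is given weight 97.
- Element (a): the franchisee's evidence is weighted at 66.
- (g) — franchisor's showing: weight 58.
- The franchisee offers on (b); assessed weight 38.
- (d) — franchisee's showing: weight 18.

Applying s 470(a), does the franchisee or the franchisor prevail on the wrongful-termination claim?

franchisor

— Issue I —
Stage I.1 — burden on franchisee; standard: the preponderance of the evidence (weight exceeds 53).
    (a): 66 − 19 = 47 ≤ 53 [not met]
  The franchisee does not carry Stage I.1.
The analysis ends at Stage I.1; the franchisor prevails on this issue.
— Issue II —
At Stage II.1 the franchisee must meet a preponderance (weight exceeds 55): on (c) the weight is 57 less the opposing 1 gives net 56, which does exceed 55, so (c) meets the standard.
  Stage II.1 carried; the burden shifts to the franchisor.
At Stage II.2 the franchisor must meet a heightened civil standard (weight is at least 74): on (d) the weight is 92 less the opposing 18 gives net 74, ≥ 74, so (d) meets the standard.
  Stage II.2 carried; the final stage is satisfied.
All stages carried — the franchisor prevails on this issue.
— Issue III —
Stage III.1 — burden on franchisee; standard: a clear and cogent showing (weight is at least 74).
    (e): 77 − 3 = 74 ≥ 74 [met]
    (f): 98 − 7 = 91 ≥ 74 [met]
  All elements met. The burden passes to the franchisor.
Stage III.2 — burden on franchisor; standard: a scintilla of evidence (weight is at least 14).
    (g): 58 − 28 = 30 ≥ 14 [met]
    (h): 97 − 84 = 13 < 14 [not met]
  Not every element is met, so the franchisor fails to carry Stage III.2.
The analysis ends at Stage III.2; the franchisee prevails on this issue.
Per-issue: Issue I → franchisor; Issue II → franchisor; Issue III → franchisee. The franchisee must prevail on a majority of issues; overall, the franchisor prevails.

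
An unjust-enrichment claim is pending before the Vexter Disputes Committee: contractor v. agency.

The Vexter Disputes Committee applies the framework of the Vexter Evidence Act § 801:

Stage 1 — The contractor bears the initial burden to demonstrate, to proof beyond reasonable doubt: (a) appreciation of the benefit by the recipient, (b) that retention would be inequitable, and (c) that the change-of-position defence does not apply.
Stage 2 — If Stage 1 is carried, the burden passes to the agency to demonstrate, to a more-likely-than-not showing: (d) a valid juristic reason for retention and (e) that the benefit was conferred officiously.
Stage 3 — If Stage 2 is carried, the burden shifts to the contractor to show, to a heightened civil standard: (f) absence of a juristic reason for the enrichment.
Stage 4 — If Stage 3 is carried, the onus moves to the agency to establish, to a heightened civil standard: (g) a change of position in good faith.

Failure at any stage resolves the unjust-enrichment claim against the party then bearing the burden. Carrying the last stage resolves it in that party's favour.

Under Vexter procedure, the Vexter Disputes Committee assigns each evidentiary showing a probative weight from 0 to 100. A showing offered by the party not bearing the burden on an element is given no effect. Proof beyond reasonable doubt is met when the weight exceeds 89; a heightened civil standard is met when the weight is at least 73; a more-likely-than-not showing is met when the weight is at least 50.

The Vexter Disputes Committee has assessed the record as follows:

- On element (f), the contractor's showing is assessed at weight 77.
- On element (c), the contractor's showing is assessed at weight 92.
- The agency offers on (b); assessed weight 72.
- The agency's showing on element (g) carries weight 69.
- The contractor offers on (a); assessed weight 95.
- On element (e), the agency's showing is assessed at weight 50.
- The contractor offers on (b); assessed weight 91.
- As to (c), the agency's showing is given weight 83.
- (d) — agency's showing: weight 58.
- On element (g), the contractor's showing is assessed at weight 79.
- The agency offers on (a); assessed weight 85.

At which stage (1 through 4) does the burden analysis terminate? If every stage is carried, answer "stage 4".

At Stage 1 the contractor must meet proof beyond reasonable doubt (weight exceeds 89): on (a) the weight is 95 (the agency's 85 is given no effect), > 89, so (a) meets the standard; on (b) the weight is 91 (the agency's 72 is given no effect), > 89, so (b) meets the standard; on (c) the weight is 92 (the agency's 83 is given no effect), > 89, so (c) meets the standard.
  The contractor carries Stage 1; the agency now bears the burden.
At Stage 2 the agency must meet a more-likely-than-not showing (weight is at least 50): on (d) the weight is 58, which does reach 50, so (d) meets the standard; on (e) the weight is 50, which does reach 50, so (e) meets the standard.
  Stage 2 carried; the burden shifts to the contractor.
At Stage 3 the contractor must meet a heightened civil standard (weight is at least 73): on (f) the weight is 77, ≥ 73, so (f) meets the standard.
  The contractor carries Stage 3; the agency now bears the burden.
At Stage 4 the agency must meet a heightened civil standard (weight is at least 73): on (g) the weight is 69 (the contractor's 79 is given no effect), which does not reach 73, so (g) does not meet the standard.
  Stage 4 not carried; the agency fails its burden.
The analysis ends at Stage 4; the contractor prevails.

stage 4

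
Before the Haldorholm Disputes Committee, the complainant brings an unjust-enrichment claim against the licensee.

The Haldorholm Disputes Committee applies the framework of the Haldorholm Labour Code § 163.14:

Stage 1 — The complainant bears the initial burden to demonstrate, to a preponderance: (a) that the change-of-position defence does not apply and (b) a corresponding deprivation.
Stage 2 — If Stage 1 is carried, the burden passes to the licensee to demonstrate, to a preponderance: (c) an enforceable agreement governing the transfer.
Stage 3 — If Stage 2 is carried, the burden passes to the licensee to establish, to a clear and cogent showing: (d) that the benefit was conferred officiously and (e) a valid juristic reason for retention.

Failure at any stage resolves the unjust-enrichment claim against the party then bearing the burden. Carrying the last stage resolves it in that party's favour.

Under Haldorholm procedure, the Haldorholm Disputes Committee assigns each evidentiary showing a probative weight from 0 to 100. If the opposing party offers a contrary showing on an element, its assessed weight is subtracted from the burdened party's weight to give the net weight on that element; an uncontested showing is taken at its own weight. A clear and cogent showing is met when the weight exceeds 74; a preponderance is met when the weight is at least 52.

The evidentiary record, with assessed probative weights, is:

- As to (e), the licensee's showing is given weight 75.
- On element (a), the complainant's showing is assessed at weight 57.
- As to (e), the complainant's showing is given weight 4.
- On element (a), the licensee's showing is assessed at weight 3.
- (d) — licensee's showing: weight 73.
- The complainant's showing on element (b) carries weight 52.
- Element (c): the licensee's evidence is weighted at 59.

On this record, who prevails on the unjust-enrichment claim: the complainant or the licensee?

At Stage 1 the complainant must meet a preponderance (weight is at least 52): on (a) the weight is 57 less the opposing 3 gives net 54, ≥ 52, so (a) meets the standard; on (b) the weight is 52, ≥ 52, so (b) meets the standard.
  The complainant carries Stage 1; the licensee now bears the burden.
At Stage 2 the licensee must meet a preponderance (weight is at least 52): on (c) the weight is 59, which does reach 52, so (c) meets the standard.
  Stage 2 is satisfied; the licensee continues to bear the burden.
At Stage 3 the licensee must meet a clear and cogent showing (weight exceeds 74): on (d) the weight is 73, ≤ 74, so (d) does not meet the standard; on (e) the weight is 75 less the opposing 4 gives net 71, ≤ 74, so (e) does not meet the standard.
  The licensee does not carry Stage 3.
The complainant prevails.

complainant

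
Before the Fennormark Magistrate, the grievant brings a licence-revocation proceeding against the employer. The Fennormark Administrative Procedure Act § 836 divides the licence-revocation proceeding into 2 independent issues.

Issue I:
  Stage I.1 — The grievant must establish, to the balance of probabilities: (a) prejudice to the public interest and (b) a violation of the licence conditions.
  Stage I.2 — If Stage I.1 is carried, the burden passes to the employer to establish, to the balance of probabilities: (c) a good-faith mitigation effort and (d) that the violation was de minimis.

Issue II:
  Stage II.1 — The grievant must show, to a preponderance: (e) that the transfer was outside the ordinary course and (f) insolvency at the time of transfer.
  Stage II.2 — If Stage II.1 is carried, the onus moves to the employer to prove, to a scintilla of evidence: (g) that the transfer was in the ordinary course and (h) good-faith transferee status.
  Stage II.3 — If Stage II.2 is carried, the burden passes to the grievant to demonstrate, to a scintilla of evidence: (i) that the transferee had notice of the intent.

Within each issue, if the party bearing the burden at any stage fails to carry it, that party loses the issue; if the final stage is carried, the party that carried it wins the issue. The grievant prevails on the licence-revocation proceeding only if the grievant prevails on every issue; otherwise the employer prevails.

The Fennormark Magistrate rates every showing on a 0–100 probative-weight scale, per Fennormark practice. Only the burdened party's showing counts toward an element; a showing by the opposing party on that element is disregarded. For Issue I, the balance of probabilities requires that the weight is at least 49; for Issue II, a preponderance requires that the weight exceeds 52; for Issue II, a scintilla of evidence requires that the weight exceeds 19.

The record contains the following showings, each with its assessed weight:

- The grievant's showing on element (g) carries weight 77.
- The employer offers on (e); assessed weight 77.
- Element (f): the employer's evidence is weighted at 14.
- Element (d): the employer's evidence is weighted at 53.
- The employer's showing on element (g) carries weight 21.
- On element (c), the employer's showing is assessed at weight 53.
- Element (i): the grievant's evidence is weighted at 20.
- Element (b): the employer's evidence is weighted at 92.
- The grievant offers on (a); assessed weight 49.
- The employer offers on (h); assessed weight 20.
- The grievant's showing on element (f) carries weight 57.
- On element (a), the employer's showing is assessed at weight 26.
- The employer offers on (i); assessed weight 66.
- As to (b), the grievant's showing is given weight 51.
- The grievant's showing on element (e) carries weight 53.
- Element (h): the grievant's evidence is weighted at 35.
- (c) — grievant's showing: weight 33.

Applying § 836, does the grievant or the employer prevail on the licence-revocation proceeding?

employer

— Issue I —
At Stage I.1 the grievant must meet the balance of probabilities (weight is at least 49): on (a) the weight is 49 (the employer's 26 is given no effect), which does reach 49, so (a) meets the standard; on (b) the weight is 51 (the employer's 92 is given no effect), ≥ 49, so (b) meets the standard.
  All elements met. The burden passes to the employer.
At Stage I.2 the employer must meet the balance of probabilities (weight is at least 49): on (c) the weight is 53 (the grievant's 33 is given no effect), ≥ 49, so (c) meets the standard; on (d) the weight is 53, ≥ 49, so (d) meets the standard.
  The employer carries the last stage.
With every stage satisfied, the employer prevails on this issue.
— Issue II —
Stage II.1 (grievant, a preponderance, weight exceeds 52): (e) 53 (employer's 77 disregarded) > 52 — meets; (f) 57 (employer's 14 disregarded) > 52 — meets.
  All elements met. The burden passes to the employer.
Stage II.2 (employer, a scintilla of evidence, weight exceeds 19): (g) 21 (grievant's 77 disregarded) > 19 — meets; (h) 20 (grievant's 35 disregarded) > 19 — meets.
  The employer carries Stage II.2; the grievant now bears the burden.
Stage II.3 (grievant, a scintilla of evidence, weight exceeds 19): (i) 20 (employer's 66 disregarded) > 19 — meets.
  Stage II.3 carried; the final stage is satisfied.
All stages carried — the grievant prevails on this issue.
Per-issue: Issue I → employer; Issue II → grievant. The grievant must prevail on every issue; overall, the employer prevails.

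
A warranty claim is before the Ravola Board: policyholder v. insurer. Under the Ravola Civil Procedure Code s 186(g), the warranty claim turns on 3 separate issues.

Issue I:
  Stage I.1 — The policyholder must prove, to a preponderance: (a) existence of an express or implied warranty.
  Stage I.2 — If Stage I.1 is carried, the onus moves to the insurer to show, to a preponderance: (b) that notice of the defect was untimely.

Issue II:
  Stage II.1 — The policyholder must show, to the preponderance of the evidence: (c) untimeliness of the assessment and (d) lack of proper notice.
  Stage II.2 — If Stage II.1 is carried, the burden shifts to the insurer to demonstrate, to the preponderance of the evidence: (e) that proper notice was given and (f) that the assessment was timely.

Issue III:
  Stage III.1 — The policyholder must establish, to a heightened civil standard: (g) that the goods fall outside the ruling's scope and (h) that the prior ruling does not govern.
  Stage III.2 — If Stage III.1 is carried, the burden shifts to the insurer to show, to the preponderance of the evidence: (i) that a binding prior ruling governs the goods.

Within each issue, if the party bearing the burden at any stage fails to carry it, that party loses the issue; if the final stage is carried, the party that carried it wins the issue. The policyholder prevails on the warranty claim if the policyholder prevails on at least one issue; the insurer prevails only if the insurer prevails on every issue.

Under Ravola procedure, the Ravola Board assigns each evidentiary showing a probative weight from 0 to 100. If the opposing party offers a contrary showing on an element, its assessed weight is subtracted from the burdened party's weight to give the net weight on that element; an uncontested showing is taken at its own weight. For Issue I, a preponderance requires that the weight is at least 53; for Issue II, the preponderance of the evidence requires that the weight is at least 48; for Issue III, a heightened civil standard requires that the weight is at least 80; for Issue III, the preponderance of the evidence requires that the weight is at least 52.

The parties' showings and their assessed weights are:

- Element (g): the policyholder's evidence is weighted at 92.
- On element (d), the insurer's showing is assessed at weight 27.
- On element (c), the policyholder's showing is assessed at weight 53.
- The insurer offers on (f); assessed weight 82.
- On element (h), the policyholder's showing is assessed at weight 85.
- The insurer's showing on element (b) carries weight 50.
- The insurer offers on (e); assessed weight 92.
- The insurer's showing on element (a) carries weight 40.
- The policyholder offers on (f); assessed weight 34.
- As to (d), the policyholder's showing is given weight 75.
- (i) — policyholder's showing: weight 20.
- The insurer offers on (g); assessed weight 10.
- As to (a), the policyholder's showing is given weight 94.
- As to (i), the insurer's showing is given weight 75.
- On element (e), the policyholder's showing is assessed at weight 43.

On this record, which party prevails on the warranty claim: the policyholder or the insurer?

policyholder

— Issue I —
Stage I.1 (policyholder, a preponderance, weight is at least 53): (a) net 94−40=54 ≥ 53 — meets.
  The policyholder carries Stage I.1; the insurer now bears the burden.
Stage I.2 (insurer, a preponderance, weight is at least 53): (b) 50 < 53 — fails.
  The insurer does not carry Stage I.2.
The policyholder prevails on this issue.
— Issue II —
Stage II.1 (policyholder, the preponderance of the evidence, weight is at least 48): (c) 53 ≥ 48 — meets; (d) net 75−27=48 ≥ 48 — meets.
  All elements met. The burden passes to the insurer.
Stage II.2 (insurer, the preponderance of the evidence, weight is at least 48): (e) net 92−43=49 ≥ 48 — meets; (f) net 82−34=48 ≥ 48 — meets.
  All elements met at the final stage.
Every stage carried; the insurer prevails on this issue.
— Issue III —
Stage III.1 (policyholder, a heightened civil standard, weight is at least 80): (g) net 92−10=82 ≥ 80 — meets; (h) 85 ≥ 80 — meets.
  The policyholder carries Stage III.1; the insurer now bears the burden.
Stage III.2 (insurer, the preponderance of the evidence, weight is at least 52): (i) net 75−20=55 ≥ 52 — meets.
  The insurer carries the last stage.
All stages carried — the insurer prevails on this issue.
Per-issue: Issue I → policyholder; Issue II → insurer; Issue III → insurer. The policyholder must prevail on at least one issue; overall, the policyholder prevails.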